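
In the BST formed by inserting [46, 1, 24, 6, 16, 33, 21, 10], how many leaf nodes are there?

Tree built from: [46, 1, 24, 6, 16, 33, 21, 10]
Tree (level-order array): [46, 1, None, None, 24, 6, 33, None, 16, None, None, 10, 21]
Rule: A leaf has 0 children.
Per-node child counts:
  node 46: 1 child(ren)
  node 1: 1 child(ren)
  node 24: 2 child(ren)
  node 6: 1 child(ren)
  node 16: 2 child(ren)
  node 10: 0 child(ren)
  node 21: 0 child(ren)
  node 33: 0 child(ren)
Matching nodes: [10, 21, 33]
Count of leaf nodes: 3


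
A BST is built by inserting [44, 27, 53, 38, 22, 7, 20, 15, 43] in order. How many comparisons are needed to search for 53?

Search path for 53: 44 -> 53
Found: True
Comparisons: 2


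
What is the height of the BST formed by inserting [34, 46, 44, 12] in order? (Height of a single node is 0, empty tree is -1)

Insertion order: [34, 46, 44, 12]
Tree (level-order array): [34, 12, 46, None, None, 44]
Compute height bottom-up (empty subtree = -1):
  height(12) = 1 + max(-1, -1) = 0
  height(44) = 1 + max(-1, -1) = 0
  height(46) = 1 + max(0, -1) = 1
  height(34) = 1 + max(0, 1) = 2
Height = 2


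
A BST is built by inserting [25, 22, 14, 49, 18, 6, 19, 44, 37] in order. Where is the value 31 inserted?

Starting tree (level order): [25, 22, 49, 14, None, 44, None, 6, 18, 37, None, None, None, None, 19]
Insertion path: 25 -> 49 -> 44 -> 37
Result: insert 31 as left child of 37
Final tree (level order): [25, 22, 49, 14, None, 44, None, 6, 18, 37, None, None, None, None, 19, 31]


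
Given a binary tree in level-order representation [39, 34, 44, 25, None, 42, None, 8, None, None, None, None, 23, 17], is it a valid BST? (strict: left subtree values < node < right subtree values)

Level-order array: [39, 34, 44, 25, None, 42, None, 8, None, None, None, None, 23, 17]
Validate using subtree bounds (lo, hi): at each node, require lo < value < hi,
then recurse left with hi=value and right with lo=value.
Preorder trace (stopping at first violation):
  at node 39 with bounds (-inf, +inf): OK
  at node 34 with bounds (-inf, 39): OK
  at node 25 with bounds (-inf, 34): OK
  at node 8 with bounds (-inf, 25): OK
  at node 23 with bounds (8, 25): OK
  at node 17 with bounds (8, 23): OK
  at node 44 with bounds (39, +inf): OK
  at node 42 with bounds (39, 44): OK
No violation found at any node.
Result: Valid BST


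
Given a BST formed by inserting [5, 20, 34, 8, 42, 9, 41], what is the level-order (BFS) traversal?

Tree insertion order: [5, 20, 34, 8, 42, 9, 41]
Tree (level-order array): [5, None, 20, 8, 34, None, 9, None, 42, None, None, 41]
BFS from the root, enqueuing left then right child of each popped node:
  queue [5] -> pop 5, enqueue [20], visited so far: [5]
  queue [20] -> pop 20, enqueue [8, 34], visited so far: [5, 20]
  queue [8, 34] -> pop 8, enqueue [9], visited so far: [5, 20, 8]
  queue [34, 9] -> pop 34, enqueue [42], visited so far: [5, 20, 8, 34]
  queue [9, 42] -> pop 9, enqueue [none], visited so far: [5, 20, 8, 34, 9]
  queue [42] -> pop 42, enqueue [41], visited so far: [5, 20, 8, 34, 9, 42]
  queue [41] -> pop 41, enqueue [none], visited so far: [5, 20, 8, 34, 9, 42, 41]
Result: [5, 20, 8, 34, 9, 42, 41]


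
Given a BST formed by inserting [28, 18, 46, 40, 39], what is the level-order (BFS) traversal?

Tree insertion order: [28, 18, 46, 40, 39]
Tree (level-order array): [28, 18, 46, None, None, 40, None, 39]
BFS from the root, enqueuing left then right child of each popped node:
  queue [28] -> pop 28, enqueue [18, 46], visited so far: [28]
  queue [18, 46] -> pop 18, enqueue [none], visited so far: [28, 18]
  queue [46] -> pop 46, enqueue [40], visited so far: [28, 18, 46]
  queue [40] -> pop 40, enqueue [39], visited so far: [28, 18, 46, 40]
  queue [39] -> pop 39, enqueue [none], visited so far: [28, 18, 46, 40, 39]
Result: [28, 18, 46, 40, 39]


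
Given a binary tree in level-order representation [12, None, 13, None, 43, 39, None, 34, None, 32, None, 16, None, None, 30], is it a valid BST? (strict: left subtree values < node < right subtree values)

Level-order array: [12, None, 13, None, 43, 39, None, 34, None, 32, None, 16, None, None, 30]
Validate using subtree bounds (lo, hi): at each node, require lo < value < hi,
then recurse left with hi=value and right with lo=value.
Preorder trace (stopping at first violation):
  at node 12 with bounds (-inf, +inf): OK
  at node 13 with bounds (12, +inf): OK
  at node 43 with bounds (13, +inf): OK
  at node 39 with bounds (13, 43): OK
  at node 34 with bounds (13, 39): OK
  at node 32 with bounds (13, 34): OK
  at node 16 with bounds (13, 32): OK
  at node 30 with bounds (16, 32): OK
No violation found at any node.
Result: Valid BST


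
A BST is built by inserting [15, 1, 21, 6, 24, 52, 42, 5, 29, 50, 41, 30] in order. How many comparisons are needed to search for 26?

Search path for 26: 15 -> 21 -> 24 -> 52 -> 42 -> 29
Found: False
Comparisons: 6


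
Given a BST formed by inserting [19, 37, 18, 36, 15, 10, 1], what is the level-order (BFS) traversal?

Tree insertion order: [19, 37, 18, 36, 15, 10, 1]
Tree (level-order array): [19, 18, 37, 15, None, 36, None, 10, None, None, None, 1]
BFS from the root, enqueuing left then right child of each popped node:
  queue [19] -> pop 19, enqueue [18, 37], visited so far: [19]
  queue [18, 37] -> pop 18, enqueue [15], visited so far: [19, 18]
  queue [37, 15] -> pop 37, enqueue [36], visited so far: [19, 18, 37]
  queue [15, 36] -> pop 15, enqueue [10], visited so far: [19, 18, 37, 15]
  queue [36, 10] -> pop 36, enqueue [none], visited so far: [19, 18, 37, 15, 36]
  queue [10] -> pop 10, enqueue [1], visited so far: [19, 18, 37, 15, 36, 10]
  queue [1] -> pop 1, enqueue [none], visited so far: [19, 18, 37, 15, 36, 10, 1]
Result: [19, 18, 37, 15, 36, 10, 1]


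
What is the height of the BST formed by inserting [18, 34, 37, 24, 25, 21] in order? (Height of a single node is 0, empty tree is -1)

Insertion order: [18, 34, 37, 24, 25, 21]
Tree (level-order array): [18, None, 34, 24, 37, 21, 25]
Compute height bottom-up (empty subtree = -1):
  height(21) = 1 + max(-1, -1) = 0
  height(25) = 1 + max(-1, -1) = 0
  height(24) = 1 + max(0, 0) = 1
  height(37) = 1 + max(-1, -1) = 0
  height(34) = 1 + max(1, 0) = 2
  height(18) = 1 + max(-1, 2) = 3
Height = 3


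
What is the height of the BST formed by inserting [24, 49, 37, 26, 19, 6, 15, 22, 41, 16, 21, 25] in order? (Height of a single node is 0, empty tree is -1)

Insertion order: [24, 49, 37, 26, 19, 6, 15, 22, 41, 16, 21, 25]
Tree (level-order array): [24, 19, 49, 6, 22, 37, None, None, 15, 21, None, 26, 41, None, 16, None, None, 25]
Compute height bottom-up (empty subtree = -1):
  height(16) = 1 + max(-1, -1) = 0
  height(15) = 1 + max(-1, 0) = 1
  height(6) = 1 + max(-1, 1) = 2
  height(21) = 1 + max(-1, -1) = 0
  height(22) = 1 + max(0, -1) = 1
  height(19) = 1 + max(2, 1) = 3
  height(25) = 1 + max(-1, -1) = 0
  height(26) = 1 + max(0, -1) = 1
  height(41) = 1 + max(-1, -1) = 0
  height(37) = 1 + max(1, 0) = 2
  height(49) = 1 + max(2, -1) = 3
  height(24) = 1 + max(3, 3) = 4
Height = 4


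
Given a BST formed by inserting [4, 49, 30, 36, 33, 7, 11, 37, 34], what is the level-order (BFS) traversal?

Tree insertion order: [4, 49, 30, 36, 33, 7, 11, 37, 34]
Tree (level-order array): [4, None, 49, 30, None, 7, 36, None, 11, 33, 37, None, None, None, 34]
BFS from the root, enqueuing left then right child of each popped node:
  queue [4] -> pop 4, enqueue [49], visited so far: [4]
  queue [49] -> pop 49, enqueue [30], visited so far: [4, 49]
  queue [30] -> pop 30, enqueue [7, 36], visited so far: [4, 49, 30]
  queue [7, 36] -> pop 7, enqueue [11], visited so far: [4, 49, 30, 7]
  queue [36, 11] -> pop 36, enqueue [33, 37], visited so far: [4, 49, 30, 7, 36]
  queue [11, 33, 37] -> pop 11, enqueue [none], visited so far: [4, 49, 30, 7, 36, 11]
  queue [33, 37] -> pop 33, enqueue [34], visited so far: [4, 49, 30, 7, 36, 11, 33]
  queue [37, 34] -> pop 37, enqueue [none], visited so far: [4, 49, 30, 7, 36, 11, 33, 37]
  queue [34] -> pop 34, enqueue [none], visited so far: [4, 49, 30, 7, 36, 11, 33, 37, 34]
Result: [4, 49, 30, 7, 36, 11, 33, 37, 34]


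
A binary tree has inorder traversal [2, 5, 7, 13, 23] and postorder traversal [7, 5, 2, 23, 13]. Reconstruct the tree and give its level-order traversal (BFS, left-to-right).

Inorder:   [2, 5, 7, 13, 23]
Postorder: [7, 5, 2, 23, 13]
Algorithm: postorder visits root last, so walk postorder right-to-left;
each value is the root of the current inorder slice — split it at that
value, recurse on the right subtree first, then the left.
Recursive splits:
  root=13; inorder splits into left=[2, 5, 7], right=[23]
  root=23; inorder splits into left=[], right=[]
  root=2; inorder splits into left=[], right=[5, 7]
  root=5; inorder splits into left=[], right=[7]
  root=7; inorder splits into left=[], right=[]
Reconstructed level-order: [13, 2, 23, 5, 7]


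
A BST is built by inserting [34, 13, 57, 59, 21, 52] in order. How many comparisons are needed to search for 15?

Search path for 15: 34 -> 13 -> 21
Found: False
Comparisons: 3


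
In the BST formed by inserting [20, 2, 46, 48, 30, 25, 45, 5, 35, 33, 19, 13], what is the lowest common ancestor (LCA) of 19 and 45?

Tree insertion order: [20, 2, 46, 48, 30, 25, 45, 5, 35, 33, 19, 13]
Tree (level-order array): [20, 2, 46, None, 5, 30, 48, None, 19, 25, 45, None, None, 13, None, None, None, 35, None, None, None, 33]
In a BST, the LCA of p=19, q=45 is the first node v on the
root-to-leaf path with p <= v <= q (go left if both < v, right if both > v).
Walk from root:
  at 20: 19 <= 20 <= 45, this is the LCA
LCA = 20


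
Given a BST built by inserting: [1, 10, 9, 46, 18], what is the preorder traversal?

Tree insertion order: [1, 10, 9, 46, 18]
Tree (level-order array): [1, None, 10, 9, 46, None, None, 18]
Preorder traversal: [1, 10, 9, 46, 18]


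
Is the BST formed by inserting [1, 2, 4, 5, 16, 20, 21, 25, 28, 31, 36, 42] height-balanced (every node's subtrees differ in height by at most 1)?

Tree (level-order array): [1, None, 2, None, 4, None, 5, None, 16, None, 20, None, 21, None, 25, None, 28, None, 31, None, 36, None, 42]
Definition: a tree is height-balanced if, at every node, |h(left) - h(right)| <= 1 (empty subtree has height -1).
Bottom-up per-node check:
  node 42: h_left=-1, h_right=-1, diff=0 [OK], height=0
  node 36: h_left=-1, h_right=0, diff=1 [OK], height=1
  node 31: h_left=-1, h_right=1, diff=2 [FAIL (|-1-1|=2 > 1)], height=2
  node 28: h_left=-1, h_right=2, diff=3 [FAIL (|-1-2|=3 > 1)], height=3
  node 25: h_left=-1, h_right=3, diff=4 [FAIL (|-1-3|=4 > 1)], height=4
  node 21: h_left=-1, h_right=4, diff=5 [FAIL (|-1-4|=5 > 1)], height=5
  node 20: h_left=-1, h_right=5, diff=6 [FAIL (|-1-5|=6 > 1)], height=6
  node 16: h_left=-1, h_right=6, diff=7 [FAIL (|-1-6|=7 > 1)], height=7
  node 5: h_left=-1, h_right=7, diff=8 [FAIL (|-1-7|=8 > 1)], height=8
  node 4: h_left=-1, h_right=8, diff=9 [FAIL (|-1-8|=9 > 1)], height=9
  node 2: h_left=-1, h_right=9, diff=10 [FAIL (|-1-9|=10 > 1)], height=10
  node 1: h_left=-1, h_right=10, diff=11 [FAIL (|-1-10|=11 > 1)], height=11
Node 31 violates the condition: |-1 - 1| = 2 > 1.
Result: Not balanced


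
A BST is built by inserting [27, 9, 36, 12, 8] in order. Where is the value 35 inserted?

Starting tree (level order): [27, 9, 36, 8, 12]
Insertion path: 27 -> 36
Result: insert 35 as left child of 36
Final tree (level order): [27, 9, 36, 8, 12, 35]


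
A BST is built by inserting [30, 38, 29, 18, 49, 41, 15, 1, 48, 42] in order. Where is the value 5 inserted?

Starting tree (level order): [30, 29, 38, 18, None, None, 49, 15, None, 41, None, 1, None, None, 48, None, None, 42]
Insertion path: 30 -> 29 -> 18 -> 15 -> 1
Result: insert 5 as right child of 1
Final tree (level order): [30, 29, 38, 18, None, None, 49, 15, None, 41, None, 1, None, None, 48, None, 5, 42]


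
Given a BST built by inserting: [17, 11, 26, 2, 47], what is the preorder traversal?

Tree insertion order: [17, 11, 26, 2, 47]
Tree (level-order array): [17, 11, 26, 2, None, None, 47]
Preorder traversal: [17, 11, 2, 26, 47]


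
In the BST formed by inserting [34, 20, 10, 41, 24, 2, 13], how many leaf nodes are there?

Tree built from: [34, 20, 10, 41, 24, 2, 13]
Tree (level-order array): [34, 20, 41, 10, 24, None, None, 2, 13]
Rule: A leaf has 0 children.
Per-node child counts:
  node 34: 2 child(ren)
  node 20: 2 child(ren)
  node 10: 2 child(ren)
  node 2: 0 child(ren)
  node 13: 0 child(ren)
  node 24: 0 child(ren)
  node 41: 0 child(ren)
Matching nodes: [2, 13, 24, 41]
Count of leaf nodes: 4


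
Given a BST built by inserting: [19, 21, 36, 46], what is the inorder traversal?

Tree insertion order: [19, 21, 36, 46]
Tree (level-order array): [19, None, 21, None, 36, None, 46]
Inorder traversal: [19, 21, 36, 46]


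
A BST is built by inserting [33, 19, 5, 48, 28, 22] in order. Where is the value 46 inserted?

Starting tree (level order): [33, 19, 48, 5, 28, None, None, None, None, 22]
Insertion path: 33 -> 48
Result: insert 46 as left child of 48
Final tree (level order): [33, 19, 48, 5, 28, 46, None, None, None, 22]


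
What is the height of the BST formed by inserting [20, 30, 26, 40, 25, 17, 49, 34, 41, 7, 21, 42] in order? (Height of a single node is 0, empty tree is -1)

Insertion order: [20, 30, 26, 40, 25, 17, 49, 34, 41, 7, 21, 42]
Tree (level-order array): [20, 17, 30, 7, None, 26, 40, None, None, 25, None, 34, 49, 21, None, None, None, 41, None, None, None, None, 42]
Compute height bottom-up (empty subtree = -1):
  height(7) = 1 + max(-1, -1) = 0
  height(17) = 1 + max(0, -1) = 1
  height(21) = 1 + max(-1, -1) = 0
  height(25) = 1 + max(0, -1) = 1
  height(26) = 1 + max(1, -1) = 2
  height(34) = 1 + max(-1, -1) = 0
  height(42) = 1 + max(-1, -1) = 0
  height(41) = 1 + max(-1, 0) = 1
  height(49) = 1 + max(1, -1) = 2
  height(40) = 1 + max(0, 2) = 3
  height(30) = 1 + max(2, 3) = 4
  height(20) = 1 + max(1, 4) = 5
Height = 5


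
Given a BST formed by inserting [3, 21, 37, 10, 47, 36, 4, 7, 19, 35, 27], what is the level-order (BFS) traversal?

Tree insertion order: [3, 21, 37, 10, 47, 36, 4, 7, 19, 35, 27]
Tree (level-order array): [3, None, 21, 10, 37, 4, 19, 36, 47, None, 7, None, None, 35, None, None, None, None, None, 27]
BFS from the root, enqueuing left then right child of each popped node:
  queue [3] -> pop 3, enqueue [21], visited so far: [3]
  queue [21] -> pop 21, enqueue [10, 37], visited so far: [3, 21]
  queue [10, 37] -> pop 10, enqueue [4, 19], visited so far: [3, 21, 10]
  queue [37, 4, 19] -> pop 37, enqueue [36, 47], visited so far: [3, 21, 10, 37]
  queue [4, 19, 36, 47] -> pop 4, enqueue [7], visited so far: [3, 21, 10, 37, 4]
  queue [19, 36, 47, 7] -> pop 19, enqueue [none], visited so far: [3, 21, 10, 37, 4, 19]
  queue [36, 47, 7] -> pop 36, enqueue [35], visited so far: [3, 21, 10, 37, 4, 19, 36]
  queue [47, 7, 35] -> pop 47, enqueue [none], visited so far: [3, 21, 10, 37, 4, 19, 36, 47]
  queue [7, 35] -> pop 7, enqueue [none], visited so far: [3, 21, 10, 37, 4, 19, 36, 47, 7]
  queue [35] -> pop 35, enqueue [27], visited so far: [3, 21, 10, 37, 4, 19, 36, 47, 7, 35]
  queue [27] -> pop 27, enqueue [none], visited so far: [3, 21, 10, 37, 4, 19, 36, 47, 7, 35, 27]
Result: [3, 21, 10, 37, 4, 19, 36, 47, 7, 35, 27]


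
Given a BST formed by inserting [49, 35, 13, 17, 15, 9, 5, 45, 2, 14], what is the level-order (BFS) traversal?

Tree insertion order: [49, 35, 13, 17, 15, 9, 5, 45, 2, 14]
Tree (level-order array): [49, 35, None, 13, 45, 9, 17, None, None, 5, None, 15, None, 2, None, 14]
BFS from the root, enqueuing left then right child of each popped node:
  queue [49] -> pop 49, enqueue [35], visited so far: [49]
  queue [35] -> pop 35, enqueue [13, 45], visited so far: [49, 35]
  queue [13, 45] -> pop 13, enqueue [9, 17], visited so far: [49, 35, 13]
  queue [45, 9, 17] -> pop 45, enqueue [none], visited so far: [49, 35, 13, 45]
  queue [9, 17] -> pop 9, enqueue [5], visited so far: [49, 35, 13, 45, 9]
  queue [17, 5] -> pop 17, enqueue [15], visited so far: [49, 35, 13, 45, 9, 17]
  queue [5, 15] -> pop 5, enqueue [2], visited so far: [49, 35, 13, 45, 9, 17, 5]
  queue [15, 2] -> pop 15, enqueue [14], visited so far: [49, 35, 13, 45, 9, 17, 5, 15]
  queue [2, 14] -> pop 2, enqueue [none], visited so far: [49, 35, 13, 45, 9, 17, 5, 15, 2]
  queue [14] -> pop 14, enqueue [none], visited so far: [49, 35, 13, 45, 9, 17, 5, 15, 2, 14]
Result: [49, 35, 13, 45, 9, 17, 5, 15, 2, 14]


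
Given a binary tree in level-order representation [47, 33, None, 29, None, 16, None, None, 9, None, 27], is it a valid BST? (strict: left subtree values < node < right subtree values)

Level-order array: [47, 33, None, 29, None, 16, None, None, 9, None, 27]
Validate using subtree bounds (lo, hi): at each node, require lo < value < hi,
then recurse left with hi=value and right with lo=value.
Preorder trace (stopping at first violation):
  at node 47 with bounds (-inf, +inf): OK
  at node 33 with bounds (-inf, 47): OK
  at node 29 with bounds (-inf, 33): OK
  at node 16 with bounds (-inf, 29): OK
  at node 9 with bounds (16, 29): VIOLATION
Node 9 violates its bound: not (16 < 9 < 29).
Result: Not a valid BST


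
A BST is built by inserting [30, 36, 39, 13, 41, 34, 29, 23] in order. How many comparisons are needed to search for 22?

Search path for 22: 30 -> 13 -> 29 -> 23
Found: False
Comparisons: 4


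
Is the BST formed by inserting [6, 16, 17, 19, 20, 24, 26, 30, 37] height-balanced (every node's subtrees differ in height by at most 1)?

Tree (level-order array): [6, None, 16, None, 17, None, 19, None, 20, None, 24, None, 26, None, 30, None, 37]
Definition: a tree is height-balanced if, at every node, |h(left) - h(right)| <= 1 (empty subtree has height -1).
Bottom-up per-node check:
  node 37: h_left=-1, h_right=-1, diff=0 [OK], height=0
  node 30: h_left=-1, h_right=0, diff=1 [OK], height=1
  node 26: h_left=-1, h_right=1, diff=2 [FAIL (|-1-1|=2 > 1)], height=2
  node 24: h_left=-1, h_right=2, diff=3 [FAIL (|-1-2|=3 > 1)], height=3
  node 20: h_left=-1, h_right=3, diff=4 [FAIL (|-1-3|=4 > 1)], height=4
  node 19: h_left=-1, h_right=4, diff=5 [FAIL (|-1-4|=5 > 1)], height=5
  node 17: h_left=-1, h_right=5, diff=6 [FAIL (|-1-5|=6 > 1)], height=6
  node 16: h_left=-1, h_right=6, diff=7 [FAIL (|-1-6|=7 > 1)], height=7
  node 6: h_left=-1, h_right=7, diff=8 [FAIL (|-1-7|=8 > 1)], height=8
Node 26 violates the condition: |-1 - 1| = 2 > 1.
Result: Not balanced


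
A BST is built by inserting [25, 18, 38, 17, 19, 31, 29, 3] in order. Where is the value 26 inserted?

Starting tree (level order): [25, 18, 38, 17, 19, 31, None, 3, None, None, None, 29]
Insertion path: 25 -> 38 -> 31 -> 29
Result: insert 26 as left child of 29
Final tree (level order): [25, 18, 38, 17, 19, 31, None, 3, None, None, None, 29, None, None, None, 26]


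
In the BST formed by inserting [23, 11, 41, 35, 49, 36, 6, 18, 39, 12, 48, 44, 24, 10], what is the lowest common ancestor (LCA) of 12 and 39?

Tree insertion order: [23, 11, 41, 35, 49, 36, 6, 18, 39, 12, 48, 44, 24, 10]
Tree (level-order array): [23, 11, 41, 6, 18, 35, 49, None, 10, 12, None, 24, 36, 48, None, None, None, None, None, None, None, None, 39, 44]
In a BST, the LCA of p=12, q=39 is the first node v on the
root-to-leaf path with p <= v <= q (go left if both < v, right if both > v).
Walk from root:
  at 23: 12 <= 23 <= 39, this is the LCA
LCA = 23


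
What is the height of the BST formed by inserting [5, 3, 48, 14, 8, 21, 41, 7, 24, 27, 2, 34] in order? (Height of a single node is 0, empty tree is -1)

Insertion order: [5, 3, 48, 14, 8, 21, 41, 7, 24, 27, 2, 34]
Tree (level-order array): [5, 3, 48, 2, None, 14, None, None, None, 8, 21, 7, None, None, 41, None, None, 24, None, None, 27, None, 34]
Compute height bottom-up (empty subtree = -1):
  height(2) = 1 + max(-1, -1) = 0
  height(3) = 1 + max(0, -1) = 1
  height(7) = 1 + max(-1, -1) = 0
  height(8) = 1 + max(0, -1) = 1
  height(34) = 1 + max(-1, -1) = 0
  height(27) = 1 + max(-1, 0) = 1
  height(24) = 1 + max(-1, 1) = 2
  height(41) = 1 + max(2, -1) = 3
  height(21) = 1 + max(-1, 3) = 4
  height(14) = 1 + max(1, 4) = 5
  height(48) = 1 + max(5, -1) = 6
  height(5) = 1 + max(1, 6) = 7
Height = 7


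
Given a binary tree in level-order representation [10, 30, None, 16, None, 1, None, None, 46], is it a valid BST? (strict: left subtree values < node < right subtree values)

Level-order array: [10, 30, None, 16, None, 1, None, None, 46]
Validate using subtree bounds (lo, hi): at each node, require lo < value < hi,
then recurse left with hi=value and right with lo=value.
Preorder trace (stopping at first violation):
  at node 10 with bounds (-inf, +inf): OK
  at node 30 with bounds (-inf, 10): VIOLATION
Node 30 violates its bound: not (-inf < 30 < 10).
Result: Not a valid BST


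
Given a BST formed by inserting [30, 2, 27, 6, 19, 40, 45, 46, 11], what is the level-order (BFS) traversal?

Tree insertion order: [30, 2, 27, 6, 19, 40, 45, 46, 11]
Tree (level-order array): [30, 2, 40, None, 27, None, 45, 6, None, None, 46, None, 19, None, None, 11]
BFS from the root, enqueuing left then right child of each popped node:
  queue [30] -> pop 30, enqueue [2, 40], visited so far: [30]
  queue [2, 40] -> pop 2, enqueue [27], visited so far: [30, 2]
  queue [40, 27] -> pop 40, enqueue [45], visited so far: [30, 2, 40]
  queue [27, 45] -> pop 27, enqueue [6], visited so far: [30, 2, 40, 27]
  queue [45, 6] -> pop 45, enqueue [46], visited so far: [30, 2, 40, 27, 45]
  queue [6, 46] -> pop 6, enqueue [19], visited so far: [30, 2, 40, 27, 45, 6]
  queue [46, 19] -> pop 46, enqueue [none], visited so far: [30, 2, 40, 27, 45, 6, 46]
  queue [19] -> pop 19, enqueue [11], visited so far: [30, 2, 40, 27, 45, 6, 46, 19]
  queue [11] -> pop 11, enqueue [none], visited so far: [30, 2, 40, 27, 45, 6, 46, 19, 11]
Result: [30, 2, 40, 27, 45, 6, 46, 19, 11]


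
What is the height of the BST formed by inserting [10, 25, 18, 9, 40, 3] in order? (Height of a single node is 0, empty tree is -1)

Insertion order: [10, 25, 18, 9, 40, 3]
Tree (level-order array): [10, 9, 25, 3, None, 18, 40]
Compute height bottom-up (empty subtree = -1):
  height(3) = 1 + max(-1, -1) = 0
  height(9) = 1 + max(0, -1) = 1
  height(18) = 1 + max(-1, -1) = 0
  height(40) = 1 + max(-1, -1) = 0
  height(25) = 1 + max(0, 0) = 1
  height(10) = 1 + max(1, 1) = 2
Height = 2


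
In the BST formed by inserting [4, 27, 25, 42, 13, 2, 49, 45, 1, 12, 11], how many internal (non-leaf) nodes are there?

Tree built from: [4, 27, 25, 42, 13, 2, 49, 45, 1, 12, 11]
Tree (level-order array): [4, 2, 27, 1, None, 25, 42, None, None, 13, None, None, 49, 12, None, 45, None, 11]
Rule: An internal node has at least one child.
Per-node child counts:
  node 4: 2 child(ren)
  node 2: 1 child(ren)
  node 1: 0 child(ren)
  node 27: 2 child(ren)
  node 25: 1 child(ren)
  node 13: 1 child(ren)
  node 12: 1 child(ren)
  node 11: 0 child(ren)
  node 42: 1 child(ren)
  node 49: 1 child(ren)
  node 45: 0 child(ren)
Matching nodes: [4, 2, 27, 25, 13, 12, 42, 49]
Count of internal (non-leaf) nodes: 8


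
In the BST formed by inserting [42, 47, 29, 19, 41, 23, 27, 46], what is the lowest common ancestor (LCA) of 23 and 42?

Tree insertion order: [42, 47, 29, 19, 41, 23, 27, 46]
Tree (level-order array): [42, 29, 47, 19, 41, 46, None, None, 23, None, None, None, None, None, 27]
In a BST, the LCA of p=23, q=42 is the first node v on the
root-to-leaf path with p <= v <= q (go left if both < v, right if both > v).
Walk from root:
  at 42: 23 <= 42 <= 42, this is the LCA
LCA = 42


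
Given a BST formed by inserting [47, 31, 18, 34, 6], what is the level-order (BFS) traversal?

Tree insertion order: [47, 31, 18, 34, 6]
Tree (level-order array): [47, 31, None, 18, 34, 6]
BFS from the root, enqueuing left then right child of each popped node:
  queue [47] -> pop 47, enqueue [31], visited so far: [47]
  queue [31] -> pop 31, enqueue [18, 34], visited so far: [47, 31]
  queue [18, 34] -> pop 18, enqueue [6], visited so far: [47, 31, 18]
  queue [34, 6] -> pop 34, enqueue [none], visited so far: [47, 31, 18, 34]
  queue [6] -> pop 6, enqueue [none], visited so far: [47, 31, 18, 34, 6]
Result: [47, 31, 18, 34, 6]


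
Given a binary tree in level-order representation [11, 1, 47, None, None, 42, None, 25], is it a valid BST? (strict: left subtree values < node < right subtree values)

Level-order array: [11, 1, 47, None, None, 42, None, 25]
Validate using subtree bounds (lo, hi): at each node, require lo < value < hi,
then recurse left with hi=value and right with lo=value.
Preorder trace (stopping at first violation):
  at node 11 with bounds (-inf, +inf): OK
  at node 1 with bounds (-inf, 11): OK
  at node 47 with bounds (11, +inf): OK
  at node 42 with bounds (11, 47): OK
  at node 25 with bounds (11, 42): OK
No violation found at any node.
Result: Valid BST


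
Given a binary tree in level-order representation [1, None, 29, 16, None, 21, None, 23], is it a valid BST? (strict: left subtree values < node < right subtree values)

Level-order array: [1, None, 29, 16, None, 21, None, 23]
Validate using subtree bounds (lo, hi): at each node, require lo < value < hi,
then recurse left with hi=value and right with lo=value.
Preorder trace (stopping at first violation):
  at node 1 with bounds (-inf, +inf): OK
  at node 29 with bounds (1, +inf): OK
  at node 16 with bounds (1, 29): OK
  at node 21 with bounds (1, 16): VIOLATION
Node 21 violates its bound: not (1 < 21 < 16).
Result: Not a valid BST


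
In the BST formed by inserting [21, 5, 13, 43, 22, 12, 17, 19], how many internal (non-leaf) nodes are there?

Tree built from: [21, 5, 13, 43, 22, 12, 17, 19]
Tree (level-order array): [21, 5, 43, None, 13, 22, None, 12, 17, None, None, None, None, None, 19]
Rule: An internal node has at least one child.
Per-node child counts:
  node 21: 2 child(ren)
  node 5: 1 child(ren)
  node 13: 2 child(ren)
  node 12: 0 child(ren)
  node 17: 1 child(ren)
  node 19: 0 child(ren)
  node 43: 1 child(ren)
  node 22: 0 child(ren)
Matching nodes: [21, 5, 13, 17, 43]
Count of internal (non-leaf) nodes: 5


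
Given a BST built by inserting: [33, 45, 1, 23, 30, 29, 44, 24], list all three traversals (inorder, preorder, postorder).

Tree insertion order: [33, 45, 1, 23, 30, 29, 44, 24]
Tree (level-order array): [33, 1, 45, None, 23, 44, None, None, 30, None, None, 29, None, 24]
Inorder (L, root, R): [1, 23, 24, 29, 30, 33, 44, 45]
Preorder (root, L, R): [33, 1, 23, 30, 29, 24, 45, 44]
Postorder (L, R, root): [24, 29, 30, 23, 1, 44, 45, 33]


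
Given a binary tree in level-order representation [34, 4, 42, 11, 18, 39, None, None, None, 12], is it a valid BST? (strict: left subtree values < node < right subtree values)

Level-order array: [34, 4, 42, 11, 18, 39, None, None, None, 12]
Validate using subtree bounds (lo, hi): at each node, require lo < value < hi,
then recurse left with hi=value and right with lo=value.
Preorder trace (stopping at first violation):
  at node 34 with bounds (-inf, +inf): OK
  at node 4 with bounds (-inf, 34): OK
  at node 11 with bounds (-inf, 4): VIOLATION
Node 11 violates its bound: not (-inf < 11 < 4).
Result: Not a valid BST


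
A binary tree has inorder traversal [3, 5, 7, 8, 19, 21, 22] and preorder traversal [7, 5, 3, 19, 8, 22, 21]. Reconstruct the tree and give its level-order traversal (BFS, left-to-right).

Inorder:  [3, 5, 7, 8, 19, 21, 22]
Preorder: [7, 5, 3, 19, 8, 22, 21]
Algorithm: preorder visits root first, so consume preorder in order;
for each root, split the current inorder slice at that value into
left-subtree inorder and right-subtree inorder, then recurse.
Recursive splits:
  root=7; inorder splits into left=[3, 5], right=[8, 19, 21, 22]
  root=5; inorder splits into left=[3], right=[]
  root=3; inorder splits into left=[], right=[]
  root=19; inorder splits into left=[8], right=[21, 22]
  root=8; inorder splits into left=[], right=[]
  root=22; inorder splits into left=[21], right=[]
  root=21; inorder splits into left=[], right=[]
Reconstructed level-order: [7, 5, 19, 3, 8, 22, 21]


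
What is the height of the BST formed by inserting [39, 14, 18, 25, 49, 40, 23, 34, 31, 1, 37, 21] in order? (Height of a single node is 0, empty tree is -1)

Insertion order: [39, 14, 18, 25, 49, 40, 23, 34, 31, 1, 37, 21]
Tree (level-order array): [39, 14, 49, 1, 18, 40, None, None, None, None, 25, None, None, 23, 34, 21, None, 31, 37]
Compute height bottom-up (empty subtree = -1):
  height(1) = 1 + max(-1, -1) = 0
  height(21) = 1 + max(-1, -1) = 0
  height(23) = 1 + max(0, -1) = 1
  height(31) = 1 + max(-1, -1) = 0
  height(37) = 1 + max(-1, -1) = 0
  height(34) = 1 + max(0, 0) = 1
  height(25) = 1 + max(1, 1) = 2
  height(18) = 1 + max(-1, 2) = 3
  height(14) = 1 + max(0, 3) = 4
  height(40) = 1 + max(-1, -1) = 0
  height(49) = 1 + max(0, -1) = 1
  height(39) = 1 + max(4, 1) = 5
Height = 5


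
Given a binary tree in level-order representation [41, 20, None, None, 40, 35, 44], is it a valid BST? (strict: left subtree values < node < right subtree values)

Level-order array: [41, 20, None, None, 40, 35, 44]
Validate using subtree bounds (lo, hi): at each node, require lo < value < hi,
then recurse left with hi=value and right with lo=value.
Preorder trace (stopping at first violation):
  at node 41 with bounds (-inf, +inf): OK
  at node 20 with bounds (-inf, 41): OK
  at node 40 with bounds (20, 41): OK
  at node 35 with bounds (20, 40): OK
  at node 44 with bounds (40, 41): VIOLATION
Node 44 violates its bound: not (40 < 44 < 41).
Result: Not a valid BST


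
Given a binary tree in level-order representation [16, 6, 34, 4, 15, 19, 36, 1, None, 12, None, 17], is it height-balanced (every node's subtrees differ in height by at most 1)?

Tree (level-order array): [16, 6, 34, 4, 15, 19, 36, 1, None, 12, None, 17]
Definition: a tree is height-balanced if, at every node, |h(left) - h(right)| <= 1 (empty subtree has height -1).
Bottom-up per-node check:
  node 1: h_left=-1, h_right=-1, diff=0 [OK], height=0
  node 4: h_left=0, h_right=-1, diff=1 [OK], height=1
  node 12: h_left=-1, h_right=-1, diff=0 [OK], height=0
  node 15: h_left=0, h_right=-1, diff=1 [OK], height=1
  node 6: h_left=1, h_right=1, diff=0 [OK], height=2
  node 17: h_left=-1, h_right=-1, diff=0 [OK], height=0
  node 19: h_left=0, h_right=-1, diff=1 [OK], height=1
  node 36: h_left=-1, h_right=-1, diff=0 [OK], height=0
  node 34: h_left=1, h_right=0, diff=1 [OK], height=2
  node 16: h_left=2, h_right=2, diff=0 [OK], height=3
All nodes satisfy the balance condition.
Result: Balanced


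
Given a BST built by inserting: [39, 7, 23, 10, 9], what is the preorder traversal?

Tree insertion order: [39, 7, 23, 10, 9]
Tree (level-order array): [39, 7, None, None, 23, 10, None, 9]
Preorder traversal: [39, 7, 23, 10, 9]


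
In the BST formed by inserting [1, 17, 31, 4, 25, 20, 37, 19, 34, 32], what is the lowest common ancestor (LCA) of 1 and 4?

Tree insertion order: [1, 17, 31, 4, 25, 20, 37, 19, 34, 32]
Tree (level-order array): [1, None, 17, 4, 31, None, None, 25, 37, 20, None, 34, None, 19, None, 32]
In a BST, the LCA of p=1, q=4 is the first node v on the
root-to-leaf path with p <= v <= q (go left if both < v, right if both > v).
Walk from root:
  at 1: 1 <= 1 <= 4, this is the LCA
LCA = 1


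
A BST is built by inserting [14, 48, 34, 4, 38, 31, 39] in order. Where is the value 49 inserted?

Starting tree (level order): [14, 4, 48, None, None, 34, None, 31, 38, None, None, None, 39]
Insertion path: 14 -> 48
Result: insert 49 as right child of 48
Final tree (level order): [14, 4, 48, None, None, 34, 49, 31, 38, None, None, None, None, None, 39]


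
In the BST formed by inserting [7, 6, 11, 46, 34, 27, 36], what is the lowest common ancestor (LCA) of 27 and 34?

Tree insertion order: [7, 6, 11, 46, 34, 27, 36]
Tree (level-order array): [7, 6, 11, None, None, None, 46, 34, None, 27, 36]
In a BST, the LCA of p=27, q=34 is the first node v on the
root-to-leaf path with p <= v <= q (go left if both < v, right if both > v).
Walk from root:
  at 7: both 27 and 34 > 7, go right
  at 11: both 27 and 34 > 11, go right
  at 46: both 27 and 34 < 46, go left
  at 34: 27 <= 34 <= 34, this is the LCA
LCA = 34


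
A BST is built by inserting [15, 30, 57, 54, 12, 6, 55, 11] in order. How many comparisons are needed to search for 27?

Search path for 27: 15 -> 30
Found: False
Comparisons: 2


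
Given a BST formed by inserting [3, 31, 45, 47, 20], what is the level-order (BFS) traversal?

Tree insertion order: [3, 31, 45, 47, 20]
Tree (level-order array): [3, None, 31, 20, 45, None, None, None, 47]
BFS from the root, enqueuing left then right child of each popped node:
  queue [3] -> pop 3, enqueue [31], visited so far: [3]
  queue [31] -> pop 31, enqueue [20, 45], visited so far: [3, 31]
  queue [20, 45] -> pop 20, enqueue [none], visited so far: [3, 31, 20]
  queue [45] -> pop 45, enqueue [47], visited so far: [3, 31, 20, 45]
  queue [47] -> pop 47, enqueue [none], visited so far: [3, 31, 20, 45, 47]
Result: [3, 31, 20, 45, 47]


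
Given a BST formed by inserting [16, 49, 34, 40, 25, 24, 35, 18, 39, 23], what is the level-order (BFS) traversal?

Tree insertion order: [16, 49, 34, 40, 25, 24, 35, 18, 39, 23]
Tree (level-order array): [16, None, 49, 34, None, 25, 40, 24, None, 35, None, 18, None, None, 39, None, 23]
BFS from the root, enqueuing left then right child of each popped node:
  queue [16] -> pop 16, enqueue [49], visited so far: [16]
  queue [49] -> pop 49, enqueue [34], visited so far: [16, 49]
  queue [34] -> pop 34, enqueue [25, 40], visited so far: [16, 49, 34]
  queue [25, 40] -> pop 25, enqueue [24], visited so far: [16, 49, 34, 25]
  queue [40, 24] -> pop 40, enqueue [35], visited so far: [16, 49, 34, 25, 40]
  queue [24, 35] -> pop 24, enqueue [18], visited so far: [16, 49, 34, 25, 40, 24]
  queue [35, 18] -> pop 35, enqueue [39], visited so far: [16, 49, 34, 25, 40, 24, 35]
  queue [18, 39] -> pop 18, enqueue [23], visited so far: [16, 49, 34, 25, 40, 24, 35, 18]
  queue [39, 23] -> pop 39, enqueue [none], visited so far: [16, 49, 34, 25, 40, 24, 35, 18, 39]
  queue [23] -> pop 23, enqueue [none], visited so far: [16, 49, 34, 25, 40, 24, 35, 18, 39, 23]
Result: [16, 49, 34, 25, 40, 24, 35, 18, 39, 23]


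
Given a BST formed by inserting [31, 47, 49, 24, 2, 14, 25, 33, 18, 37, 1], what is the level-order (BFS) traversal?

Tree insertion order: [31, 47, 49, 24, 2, 14, 25, 33, 18, 37, 1]
Tree (level-order array): [31, 24, 47, 2, 25, 33, 49, 1, 14, None, None, None, 37, None, None, None, None, None, 18]
BFS from the root, enqueuing left then right child of each popped node:
  queue [31] -> pop 31, enqueue [24, 47], visited so far: [31]
  queue [24, 47] -> pop 24, enqueue [2, 25], visited so far: [31, 24]
  queue [47, 2, 25] -> pop 47, enqueue [33, 49], visited so far: [31, 24, 47]
  queue [2, 25, 33, 49] -> pop 2, enqueue [1, 14], visited so far: [31, 24, 47, 2]
  queue [25, 33, 49, 1, 14] -> pop 25, enqueue [none], visited so far: [31, 24, 47, 2, 25]
  queue [33, 49, 1, 14] -> pop 33, enqueue [37], visited so far: [31, 24, 47, 2, 25, 33]
  queue [49, 1, 14, 37] -> pop 49, enqueue [none], visited so far: [31, 24, 47, 2, 25, 33, 49]
  queue [1, 14, 37] -> pop 1, enqueue [none], visited so far: [31, 24, 47, 2, 25, 33, 49, 1]
  queue [14, 37] -> pop 14, enqueue [18], visited so far: [31, 24, 47, 2, 25, 33, 49, 1, 14]
  queue [37, 18] -> pop 37, enqueue [none], visited so far: [31, 24, 47, 2, 25, 33, 49, 1, 14, 37]
  queue [18] -> pop 18, enqueue [none], visited so far: [31, 24, 47, 2, 25, 33, 49, 1, 14, 37, 18]
Result: [31, 24, 47, 2, 25, 33, 49, 1, 14, 37, 18]


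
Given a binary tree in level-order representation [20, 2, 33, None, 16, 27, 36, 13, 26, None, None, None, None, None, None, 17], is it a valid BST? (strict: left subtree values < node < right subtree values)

Level-order array: [20, 2, 33, None, 16, 27, 36, 13, 26, None, None, None, None, None, None, 17]
Validate using subtree bounds (lo, hi): at each node, require lo < value < hi,
then recurse left with hi=value and right with lo=value.
Preorder trace (stopping at first violation):
  at node 20 with bounds (-inf, +inf): OK
  at node 2 with bounds (-inf, 20): OK
  at node 16 with bounds (2, 20): OK
  at node 13 with bounds (2, 16): OK
  at node 26 with bounds (16, 20): VIOLATION
Node 26 violates its bound: not (16 < 26 < 20).
Result: Not a valid BST


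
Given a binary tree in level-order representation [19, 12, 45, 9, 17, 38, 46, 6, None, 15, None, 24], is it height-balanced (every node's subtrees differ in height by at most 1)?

Tree (level-order array): [19, 12, 45, 9, 17, 38, 46, 6, None, 15, None, 24]
Definition: a tree is height-balanced if, at every node, |h(left) - h(right)| <= 1 (empty subtree has height -1).
Bottom-up per-node check:
  node 6: h_left=-1, h_right=-1, diff=0 [OK], height=0
  node 9: h_left=0, h_right=-1, diff=1 [OK], height=1
  node 15: h_left=-1, h_right=-1, diff=0 [OK], height=0
  node 17: h_left=0, h_right=-1, diff=1 [OK], height=1
  node 12: h_left=1, h_right=1, diff=0 [OK], height=2
  node 24: h_left=-1, h_right=-1, diff=0 [OK], height=0
  node 38: h_left=0, h_right=-1, diff=1 [OK], height=1
  node 46: h_left=-1, h_right=-1, diff=0 [OK], height=0
  node 45: h_left=1, h_right=0, diff=1 [OK], height=2
  node 19: h_left=2, h_right=2, diff=0 [OK], height=3
All nodes satisfy the balance condition.
Result: Balanced


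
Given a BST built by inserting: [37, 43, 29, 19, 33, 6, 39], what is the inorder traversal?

Tree insertion order: [37, 43, 29, 19, 33, 6, 39]
Tree (level-order array): [37, 29, 43, 19, 33, 39, None, 6]
Inorder traversal: [6, 19, 29, 33, 37, 39, 43]


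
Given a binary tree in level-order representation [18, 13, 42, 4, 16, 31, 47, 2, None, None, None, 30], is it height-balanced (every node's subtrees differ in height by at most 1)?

Tree (level-order array): [18, 13, 42, 4, 16, 31, 47, 2, None, None, None, 30]
Definition: a tree is height-balanced if, at every node, |h(left) - h(right)| <= 1 (empty subtree has height -1).
Bottom-up per-node check:
  node 2: h_left=-1, h_right=-1, diff=0 [OK], height=0
  node 4: h_left=0, h_right=-1, diff=1 [OK], height=1
  node 16: h_left=-1, h_right=-1, diff=0 [OK], height=0
  node 13: h_left=1, h_right=0, diff=1 [OK], height=2
  node 30: h_left=-1, h_right=-1, diff=0 [OK], height=0
  node 31: h_left=0, h_right=-1, diff=1 [OK], height=1
  node 47: h_left=-1, h_right=-1, diff=0 [OK], height=0
  node 42: h_left=1, h_right=0, diff=1 [OK], height=2
  node 18: h_left=2, h_right=2, diff=0 [OK], height=3
All nodes satisfy the balance condition.
Result: Balanced


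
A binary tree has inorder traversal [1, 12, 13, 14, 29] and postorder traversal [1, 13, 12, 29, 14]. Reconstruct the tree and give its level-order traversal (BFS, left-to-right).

Inorder:   [1, 12, 13, 14, 29]
Postorder: [1, 13, 12, 29, 14]
Algorithm: postorder visits root last, so walk postorder right-to-left;
each value is the root of the current inorder slice — split it at that
value, recurse on the right subtree first, then the left.
Recursive splits:
  root=14; inorder splits into left=[1, 12, 13], right=[29]
  root=29; inorder splits into left=[], right=[]
  root=12; inorder splits into left=[1], right=[13]
  root=13; inorder splits into left=[], right=[]
  root=1; inorder splits into left=[], right=[]
Reconstructed level-order: [14, 12, 29, 1, 13]


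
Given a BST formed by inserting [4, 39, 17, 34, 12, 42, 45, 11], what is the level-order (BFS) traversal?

Tree insertion order: [4, 39, 17, 34, 12, 42, 45, 11]
Tree (level-order array): [4, None, 39, 17, 42, 12, 34, None, 45, 11]
BFS from the root, enqueuing left then right child of each popped node:
  queue [4] -> pop 4, enqueue [39], visited so far: [4]
  queue [39] -> pop 39, enqueue [17, 42], visited so far: [4, 39]
  queue [17, 42] -> pop 17, enqueue [12, 34], visited so far: [4, 39, 17]
  queue [42, 12, 34] -> pop 42, enqueue [45], visited so far: [4, 39, 17, 42]
  queue [12, 34, 45] -> pop 12, enqueue [11], visited so far: [4, 39, 17, 42, 12]
  queue [34, 45, 11] -> pop 34, enqueue [none], visited so far: [4, 39, 17, 42, 12, 34]
  queue [45, 11] -> pop 45, enqueue [none], visited so far: [4, 39, 17, 42, 12, 34, 45]
  queue [11] -> pop 11, enqueue [none], visited so far: [4, 39, 17, 42, 12, 34, 45, 11]
Result: [4, 39, 17, 42, 12, 34, 45, 11]
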